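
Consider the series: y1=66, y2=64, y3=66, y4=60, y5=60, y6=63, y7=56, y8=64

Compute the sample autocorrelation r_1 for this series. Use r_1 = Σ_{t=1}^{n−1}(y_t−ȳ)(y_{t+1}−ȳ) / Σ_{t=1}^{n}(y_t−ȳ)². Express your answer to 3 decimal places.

Mean ȳ = (66 + 64 + 66 + 60 + 60 + 63 + 56 + 64)/8 = 62.3750
Σ(y_t−ȳ)(y_{t+1}−ȳ) = (5.8906) + (5.8906) + (-8.6094) + (5.6406) + (-1.4844) + (-3.9844) + (-10.3594) = -7.0156
Denominator Σ(y_t−ȳ)² = 83.8750
r_1 = -7.0156 / 83.8750 = -0.084

-0.084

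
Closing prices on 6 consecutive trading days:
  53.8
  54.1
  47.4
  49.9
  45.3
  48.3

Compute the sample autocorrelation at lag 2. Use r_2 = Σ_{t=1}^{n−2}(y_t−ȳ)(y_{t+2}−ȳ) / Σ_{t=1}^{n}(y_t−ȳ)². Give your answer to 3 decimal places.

0.024

Mean ȳ = (53.8 + 54.1 + 47.4 + 49.9 + 45.3 + 48.3)/6 = 49.8000
Σ(y_t−ȳ)(y_{t+2}−ȳ) = (-9.6000) + (0.4300) + (10.8000) + (-0.1500) = 1.4800
Denominator Σ(y_t−ȳ)² = 62.7600
r_2 = 1.4800 / 62.7600 = 0.024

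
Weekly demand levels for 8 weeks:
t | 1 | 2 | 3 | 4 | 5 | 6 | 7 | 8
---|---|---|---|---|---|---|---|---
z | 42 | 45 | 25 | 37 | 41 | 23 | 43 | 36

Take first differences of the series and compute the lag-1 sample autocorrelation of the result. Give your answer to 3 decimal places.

-0.618

First differences Δz: 3, -20, 12, 4, -18, 20, -7
Mean of differences = -0.8571
Numerator Σ(Δz_t−Δz̄)(Δz_{t+1}−Δz̄) = -826.4490
Denominator Σ(Δz_t−Δz̄)² = 1336.8571
r_1(Δz) = -826.4490 / 1336.8571 = -0.618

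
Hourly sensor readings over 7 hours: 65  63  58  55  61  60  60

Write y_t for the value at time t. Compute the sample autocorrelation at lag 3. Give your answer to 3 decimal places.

-0.328

Mean ȳ = (65 + 63 + 58 + 55 + 61 + 60 + 60)/7 = 60.2857
Deviations from mean: 4.7143, 2.7143, -2.2857, -5.2857, 0.7143, -0.2857, -0.2857
Numerator Σ_{t=1}^{4}(y_t−ȳ)(y_{t+3}−ȳ) = -20.8163
Denominator Σ(y_t−ȳ)² = 63.4286
r_3 = -20.8163 / 63.4286 = -0.328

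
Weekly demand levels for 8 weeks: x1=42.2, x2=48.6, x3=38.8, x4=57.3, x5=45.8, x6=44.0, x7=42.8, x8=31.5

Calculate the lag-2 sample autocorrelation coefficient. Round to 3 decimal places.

Mean x̄ = (42.2 + 48.6 + 38.8 + 57.3 + 45.8 + 44.0 + 42.8 + 31.5)/8 = 43.8750
Deviations from mean: -1.6750, 4.7250, -5.0750, 13.4250, 1.9250, 0.1250, -1.0750, -12.3750
Σ(x_t−x̄)(x_{t+2}−x̄) = (8.5006) + (63.4331) + (-9.7694) + (1.6781) + (-2.0694) + (-1.5469) = 60.2263
Denominator Σ(x_t−x̄)² = 389.1350
r_2 = 60.2263 / 389.1350 = 0.155

0.155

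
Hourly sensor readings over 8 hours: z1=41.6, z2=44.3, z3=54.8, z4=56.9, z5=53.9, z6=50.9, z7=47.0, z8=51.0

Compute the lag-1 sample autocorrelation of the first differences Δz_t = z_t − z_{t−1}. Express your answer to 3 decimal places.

First differences Δz: 2.7, 10.5, 2.1, -3.0, -3.0, -3.9, 4.0
Mean of differences = 1.3429
Numerator Σ(Δz_t−Δz̄)(Δz_{t+1}−Δz̄) = 43.7710
Denominator Σ(Δz_t−Δz̄)² = 158.5371
r_1(Δz) = 43.7710 / 158.5371 = 0.276

0.276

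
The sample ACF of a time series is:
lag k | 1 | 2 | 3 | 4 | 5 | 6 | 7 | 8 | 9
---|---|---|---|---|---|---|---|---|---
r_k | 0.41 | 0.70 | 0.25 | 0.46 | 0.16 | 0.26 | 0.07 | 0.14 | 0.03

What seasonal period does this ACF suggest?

The largest autocorrelation is r_2 = 0.70, with a weaker echo at lag 4 (0.46); the remaining lags stay at or below 0.41.
The dominant spike at lag 2 indicates a seasonal period of 2.

2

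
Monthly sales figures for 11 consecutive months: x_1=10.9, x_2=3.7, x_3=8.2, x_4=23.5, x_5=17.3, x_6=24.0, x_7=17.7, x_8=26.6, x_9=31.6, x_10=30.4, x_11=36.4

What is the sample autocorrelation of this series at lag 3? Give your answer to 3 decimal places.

Mean x̄ = (10.9 + 3.7 + 8.2 + 23.5 + 17.3 + 24.0 + 17.7 + 26.6 + 31.6 + 30.4 + 36.4)/11 = 20.9364
Numerator Σ_{t=1}^{8}(x_t−x̄)(x_{t+3}−x̄) = 58.6588
Denominator Σ(x_t−x̄)² = 1074.1655
r_3 = 58.6588 / 1074.1655 = 0.055

0.055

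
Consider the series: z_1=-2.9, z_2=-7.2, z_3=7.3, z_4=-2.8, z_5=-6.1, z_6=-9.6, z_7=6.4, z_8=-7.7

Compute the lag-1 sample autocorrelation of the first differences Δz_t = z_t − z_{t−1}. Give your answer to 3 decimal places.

First differences Δz: -4.3, 14.5, -10.1, -3.3, -3.5, 16.0, -14.1
Mean of differences = -0.6857
Numerator Σ(Δz_t−Δz̄)(Δz_{t+1}−Δz̄) = -436.6645
Denominator Σ(Δz_t−Δz̄)² = 805.4086
r_1(Δz) = -436.6645 / 805.4086 = -0.542

-0.542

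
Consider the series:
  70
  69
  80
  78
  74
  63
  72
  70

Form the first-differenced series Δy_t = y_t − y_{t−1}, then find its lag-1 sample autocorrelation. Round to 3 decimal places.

First differences Δy: -1, 11, -2, -4, -11, 9, -2
Mean of differences = 0.0000
Numerator Σ(Δy_t−Δȳ)(Δy_{t+1}−Δȳ) = -98.0000
Denominator Σ(Δy_t−Δȳ)² = 348.0000
r_1(Δy) = -98.0000 / 348.0000 = -0.282

-0.282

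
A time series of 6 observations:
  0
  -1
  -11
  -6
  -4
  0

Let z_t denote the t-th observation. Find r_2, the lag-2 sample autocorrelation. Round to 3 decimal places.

-0.420

Mean z̄ = (0 − 1 − 11 − 6 − 4 + 0)/6 = -3.6667
Deviations from mean: 3.6667, 2.6667, -7.3333, -2.3333, -0.3333, 3.6667
Numerator Σ_{t=1}^{4}(z_t−z̄)(z_{t+2}−z̄) = -39.2222
Denominator Σ(z_t−z̄)² = 93.3333
r_2 = -39.2222 / 93.3333 = -0.420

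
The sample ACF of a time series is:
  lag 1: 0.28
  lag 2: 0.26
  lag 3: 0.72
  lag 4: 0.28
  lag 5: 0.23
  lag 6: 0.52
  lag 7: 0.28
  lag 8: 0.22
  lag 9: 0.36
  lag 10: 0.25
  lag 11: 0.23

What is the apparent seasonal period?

The largest autocorrelation is r_3 = 0.72, with weaker echoes at lags 6 (0.52) and 9 (0.36); the remaining lags stay at or below 0.28.
The dominant spike at lag 3 indicates a seasonal period of 3.

3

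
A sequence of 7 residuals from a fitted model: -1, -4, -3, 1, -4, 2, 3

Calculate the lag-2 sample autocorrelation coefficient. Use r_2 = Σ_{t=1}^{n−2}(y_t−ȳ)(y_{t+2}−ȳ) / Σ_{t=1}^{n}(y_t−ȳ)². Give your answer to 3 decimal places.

Mean ȳ = (-1 − 4 − 3 + 1 − 4 + 2 + 3)/7 = -0.8571
Σ(y_t−ȳ)(y_{t+2}−ȳ) = (0.3061) + (-5.8367) + (6.7347) + (5.3061) + (-12.1224) = -5.6122
Denominator Σ(y_t−ȳ)² = 50.8571
r_2 = -5.6122 / 50.8571 = -0.110

-0.110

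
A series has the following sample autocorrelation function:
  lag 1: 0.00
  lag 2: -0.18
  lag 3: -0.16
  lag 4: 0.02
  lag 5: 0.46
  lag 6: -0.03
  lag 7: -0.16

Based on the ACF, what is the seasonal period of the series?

The largest autocorrelation is r_5 = 0.46; the remaining lags stay at or below 0.02.
The dominant spike at lag 5 indicates a seasonal period of 5.

5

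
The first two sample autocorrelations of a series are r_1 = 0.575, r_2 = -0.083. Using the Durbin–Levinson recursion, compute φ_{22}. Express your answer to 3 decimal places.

-0.618

φ_{22} = (r_2 − r_1²) / (1 − r_1²)
r_1² = (0.575)² = 0.330625
Numerator = -0.083 − 0.3306 = -0.4136; denominator = 1 − 0.3306 = 0.6694
φ_{22} = -0.4136 / 0.6694 = -0.618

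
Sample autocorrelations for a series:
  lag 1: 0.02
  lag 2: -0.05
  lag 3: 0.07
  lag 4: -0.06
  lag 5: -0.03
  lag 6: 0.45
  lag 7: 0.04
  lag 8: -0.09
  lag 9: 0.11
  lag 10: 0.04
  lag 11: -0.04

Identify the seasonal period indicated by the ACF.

The largest autocorrelation is r_6 = 0.45; the remaining lags stay at or below 0.11.
The dominant spike at lag 6 indicates a seasonal period of 6.

6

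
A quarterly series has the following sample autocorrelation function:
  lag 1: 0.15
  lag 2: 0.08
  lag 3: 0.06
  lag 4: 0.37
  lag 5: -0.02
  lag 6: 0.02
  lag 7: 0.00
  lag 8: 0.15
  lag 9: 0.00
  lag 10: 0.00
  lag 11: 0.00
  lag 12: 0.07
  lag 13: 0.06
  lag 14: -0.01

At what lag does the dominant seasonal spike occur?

4

The largest autocorrelation is r_4 = 0.37; the remaining lags stay at or below 0.15.
The dominant spike at lag 4 indicates a seasonal period of 4.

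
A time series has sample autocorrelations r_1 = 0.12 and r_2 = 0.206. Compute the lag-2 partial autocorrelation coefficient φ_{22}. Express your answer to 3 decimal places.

φ_{22} = (r_2 − r_1²) / (1 − r_1²)
r_1² = (0.12)² = 0.0144
Numerator = 0.206 − 0.0144 = 0.1916; denominator = 1 − 0.0144 = 0.9856
φ_{22} = 0.1916 / 0.9856 = 0.194

0.194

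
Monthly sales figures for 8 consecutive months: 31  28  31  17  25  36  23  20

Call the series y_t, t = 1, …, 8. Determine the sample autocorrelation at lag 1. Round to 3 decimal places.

-0.142

Mean ȳ = (31 + 28 + 31 + 17 + 25 + 36 + 23 + 20)/8 = 26.3750
Deviations from mean: 4.6250, 1.6250, 4.6250, -9.3750, -1.3750, 9.6250, -3.3750, -6.3750
Numerator Σ_{t=1}^{7}(y_t−ȳ)(y_{t+1}−ȳ) = -39.6406
Denominator Σ(y_t−ȳ)² = 279.8750
r_1 = -39.6406 / 279.8750 = -0.142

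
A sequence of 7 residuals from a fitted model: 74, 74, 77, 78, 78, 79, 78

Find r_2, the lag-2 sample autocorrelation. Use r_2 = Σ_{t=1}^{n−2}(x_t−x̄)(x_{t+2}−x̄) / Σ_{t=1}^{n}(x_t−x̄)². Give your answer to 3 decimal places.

0.010

Mean x̄ = (74 + 74 + 77 + 78 + 78 + 79 + 78)/7 = 76.8571
Deviations from mean: -2.8571, -2.8571, 0.1429, 1.1429, 1.1429, 2.1429, 1.1429
Numerator Σ_{t=1}^{5}(x_t−x̄)(x_{t+2}−x̄) = 0.2449
Denominator Σ(x_t−x̄)² = 24.8571
r_2 = 0.2449 / 24.8571 = 0.010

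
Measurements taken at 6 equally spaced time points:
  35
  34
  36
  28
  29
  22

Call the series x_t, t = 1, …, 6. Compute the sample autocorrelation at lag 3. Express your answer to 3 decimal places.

Mean x̄ = (35 + 34 + 36 + 28 + 29 + 22)/6 = 30.6667
Σ(x_t−x̄)(x_{t+3}−x̄) = (-11.5556) + (-5.5556) + (-46.2222) = -63.3333
Denominator Σ(x_t−x̄)² = 143.3333
r_3 = -63.3333 / 143.3333 = -0.442

-0.442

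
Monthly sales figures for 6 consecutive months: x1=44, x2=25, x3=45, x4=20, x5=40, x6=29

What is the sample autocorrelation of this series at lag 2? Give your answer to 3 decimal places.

0.665

Mean x̄ = (44 + 25 + 45 + 20 + 40 + 29)/6 = 33.8333
Deviations from mean: 10.1667, -8.8333, 11.1667, -13.8333, 6.1667, -4.8333
Σ(x_t−x̄)(x_{t+2}−x̄) = (113.5278) + (122.1944) + (68.8611) + (66.8611) = 371.4444
Denominator Σ(x_t−x̄)² = 558.8333
r_2 = 371.4444 / 558.8333 = 0.665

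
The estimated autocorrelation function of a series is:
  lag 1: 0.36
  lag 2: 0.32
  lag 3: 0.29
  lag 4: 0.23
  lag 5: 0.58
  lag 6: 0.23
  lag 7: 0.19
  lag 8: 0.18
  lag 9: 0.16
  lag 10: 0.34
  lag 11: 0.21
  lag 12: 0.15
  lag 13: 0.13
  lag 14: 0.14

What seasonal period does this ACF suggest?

5

The largest autocorrelation is r_5 = 0.58; the remaining lags stay at or below 0.36. The elevated value at lag 1 (0.36), dropping to 0.32 at lag 2, reflects decaying short-term dependence rather than seasonality.
The dominant spike at lag 5 indicates a seasonal period of 5.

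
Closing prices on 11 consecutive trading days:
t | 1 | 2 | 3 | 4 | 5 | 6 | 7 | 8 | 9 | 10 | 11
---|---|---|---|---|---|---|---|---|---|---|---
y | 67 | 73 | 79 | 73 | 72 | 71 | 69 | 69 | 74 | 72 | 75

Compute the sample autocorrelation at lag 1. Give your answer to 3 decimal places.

Mean ȳ = (67 + 73 + 79 + 73 + 72 + 71 + 69 + 69 + 74 + 72 + 75)/11 = 72.1818
Numerator Σ_{t=1}^{10}(y_t−ȳ)(y_{t+1}−ȳ) = 14.2397
Denominator Σ(y_t−ȳ)² = 107.6364
r_1 = 14.2397 / 107.6364 = 0.132

0.132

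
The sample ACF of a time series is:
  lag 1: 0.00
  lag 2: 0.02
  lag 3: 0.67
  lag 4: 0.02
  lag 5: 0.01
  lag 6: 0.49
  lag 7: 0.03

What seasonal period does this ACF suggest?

The largest autocorrelation is r_3 = 0.67, with a weaker echo at lag 6 (0.49); the remaining lags stay at or below 0.03.
The dominant spike at lag 3 indicates a seasonal period of 3.

3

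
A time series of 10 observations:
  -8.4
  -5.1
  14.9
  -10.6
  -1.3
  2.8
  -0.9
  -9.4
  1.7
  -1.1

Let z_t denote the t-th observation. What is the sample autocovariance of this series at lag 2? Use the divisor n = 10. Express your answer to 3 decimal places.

Mean z̄ = (-8.4 − 5.1 + 14.9 − 10.6 − 1.3 + 2.8 − 0.9 − 9.4 + 1.7 − 1.1)/10 = -1.7400
Σ_{t=1}^{8}(z_t−z̄)(z_{t+2}−z̄) = -150.3752
γ_2 = -150.3752 / 10 = -15.038

-15.038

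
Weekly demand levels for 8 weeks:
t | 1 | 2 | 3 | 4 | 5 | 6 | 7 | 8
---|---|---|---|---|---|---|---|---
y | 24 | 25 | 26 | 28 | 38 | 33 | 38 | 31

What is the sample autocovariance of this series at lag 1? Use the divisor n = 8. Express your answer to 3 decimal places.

11.857

Mean ȳ = (24 + 25 + 26 + 28 + 38 + 33 + 38 + 31)/8 = 30.3750
Deviations: -6.3750, -5.3750, -4.3750, -2.3750, 7.6250, 2.6250, 7.6250, 0.6250
Σ_{t=1}^{7}(y_t−ȳ)(y_{t+1}−ȳ) = 94.8594
γ_1 = 94.8594 / 8 = 11.857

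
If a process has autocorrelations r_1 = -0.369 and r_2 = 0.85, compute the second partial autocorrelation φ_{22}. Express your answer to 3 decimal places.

0.826

φ_{22} = (r_2 − r_1²) / (1 − r_1²)
r_1² = (-0.369)² = 0.136161
Numerator = 0.85 − 0.1362 = 0.7138; denominator = 1 − 0.1362 = 0.8638
φ_{22} = 0.7138 / 0.8638 = 0.826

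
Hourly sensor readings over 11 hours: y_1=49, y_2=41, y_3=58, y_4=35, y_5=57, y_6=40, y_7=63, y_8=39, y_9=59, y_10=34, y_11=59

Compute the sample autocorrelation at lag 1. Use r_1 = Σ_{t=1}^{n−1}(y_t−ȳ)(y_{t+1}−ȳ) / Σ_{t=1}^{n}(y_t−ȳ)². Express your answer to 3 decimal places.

Mean ȳ = (49 + 41 + 58 + 35 + 57 + 40 + 63 + 39 + 59 + 34 + 59)/11 = 48.5455
Numerator Σ_{t=1}^{10}(y_t−ȳ)(y_{t+1}−ȳ) = -1055.0248
Denominator Σ(y_t−ȳ)² = 1204.7273
r_1 = -1055.0248 / 1204.7273 = -0.876

-0.876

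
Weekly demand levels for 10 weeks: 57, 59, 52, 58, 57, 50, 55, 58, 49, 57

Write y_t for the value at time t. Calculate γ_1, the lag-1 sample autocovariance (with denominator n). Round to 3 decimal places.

-4.664

Mean ȳ = (57 + 59 + 52 + 58 + 57 + 50 + 55 + 58 + 49 + 57)/10 = 55.2000
Σ_{t=1}^{9}(y_t−ȳ)(y_{t+1}−ȳ) = -46.6400
γ_1 = -46.6400 / 10 = -4.664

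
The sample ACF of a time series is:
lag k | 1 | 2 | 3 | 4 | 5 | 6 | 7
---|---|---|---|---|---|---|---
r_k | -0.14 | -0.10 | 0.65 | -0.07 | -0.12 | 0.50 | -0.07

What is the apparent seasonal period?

The largest autocorrelation is r_3 = 0.65, with a weaker echo at lag 6 (0.50); the remaining lags stay at or below -0.07.
The dominant spike at lag 3 indicates a seasonal period of 3.

3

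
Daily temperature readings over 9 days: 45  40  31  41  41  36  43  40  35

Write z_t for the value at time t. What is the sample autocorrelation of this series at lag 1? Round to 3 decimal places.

Mean z̄ = (45 + 40 + 31 + 41 + 41 + 36 + 43 + 40 + 35)/9 = 39.1111
Numerator Σ_{t=1}^{8}(z_t−z̄)(z_{t+1}−z̄) = -31.9012
Denominator Σ(z_t−z̄)² = 150.8889
r_1 = -31.9012 / 150.8889 = -0.211

-0.211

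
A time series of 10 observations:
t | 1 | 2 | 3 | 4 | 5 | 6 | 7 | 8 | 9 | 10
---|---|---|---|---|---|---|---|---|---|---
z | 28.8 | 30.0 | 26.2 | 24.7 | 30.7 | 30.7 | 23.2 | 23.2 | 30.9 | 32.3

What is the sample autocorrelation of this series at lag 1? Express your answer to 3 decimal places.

Mean z̄ = (28.8 + 30.0 + 26.2 + 24.7 + 30.7 + 30.7 + 23.2 + 23.2 + 30.9 + 32.3)/10 = 28.0700
Numerator Σ_{t=1}^{9}(z_t−z̄)(z_{t+1}−z̄) = 11.2531
Denominator Σ(z_t−z̄)² = 106.2810
r_1 = 11.2531 / 106.2810 = 0.106

0.106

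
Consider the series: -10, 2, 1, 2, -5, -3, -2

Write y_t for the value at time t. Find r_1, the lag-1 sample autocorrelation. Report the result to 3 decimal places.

-0.139

Mean ȳ = (-10 + 2 + 1 + 2 − 5 − 3 − 2)/7 = -2.1429
Deviations from mean: -7.8571, 4.1429, 3.1429, 4.1429, -2.8571, -0.8571, 0.1429
Numerator Σ_{t=1}^{6}(y_t−ȳ)(y_{t+1}−ȳ) = -16.0204
Denominator Σ(y_t−ȳ)² = 114.8571
r_1 = -16.0204 / 114.8571 = -0.139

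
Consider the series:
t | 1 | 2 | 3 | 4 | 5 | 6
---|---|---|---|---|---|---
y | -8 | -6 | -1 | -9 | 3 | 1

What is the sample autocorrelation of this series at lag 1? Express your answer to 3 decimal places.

-0.123

Mean ȳ = (-8 − 6 − 1 − 9 + 3 + 1)/6 = -3.3333
Deviations from mean: -4.6667, -2.6667, 2.3333, -5.6667, 6.3333, 4.3333
Numerator Σ_{t=1}^{5}(y_t−ȳ)(y_{t+1}−ȳ) = -15.4444
Denominator Σ(y_t−ȳ)² = 125.3333
r_1 = -15.4444 / 125.3333 = -0.123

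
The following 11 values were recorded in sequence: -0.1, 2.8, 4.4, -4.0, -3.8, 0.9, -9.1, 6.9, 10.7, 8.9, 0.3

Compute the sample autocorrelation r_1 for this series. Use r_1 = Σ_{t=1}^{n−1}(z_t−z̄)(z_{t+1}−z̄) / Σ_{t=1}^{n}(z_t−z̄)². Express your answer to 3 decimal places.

0.214

Mean z̄ = (-0.1 + 2.8 + 4.4 − 4.0 − 3.8 + 0.9 − 9.1 + 6.9 + 10.7 + 8.9 + 0.3)/11 = 1.6273
Numerator Σ_{t=1}^{10}(z_t−z̄)(z_{t+1}−z̄) = 75.5193
Denominator Σ(z_t−z̄)² = 353.5418
r_1 = 75.5193 / 353.5418 = 0.214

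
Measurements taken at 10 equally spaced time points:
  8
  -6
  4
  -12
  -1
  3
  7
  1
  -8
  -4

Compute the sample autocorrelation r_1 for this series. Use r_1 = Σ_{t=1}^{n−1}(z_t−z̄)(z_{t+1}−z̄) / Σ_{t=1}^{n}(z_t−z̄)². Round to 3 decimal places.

Mean z̄ = (8 − 6 + 4 − 12 − 1 + 3 + 7 + 1 − 8 − 4)/10 = -0.8000
Numerator Σ_{t=1}^{9}(z_t−z̄)(z_{t+1}−z̄) = -69.2400
Denominator Σ(z_t−z̄)² = 393.6000
r_1 = -69.2400 / 393.6000 = -0.176

-0.176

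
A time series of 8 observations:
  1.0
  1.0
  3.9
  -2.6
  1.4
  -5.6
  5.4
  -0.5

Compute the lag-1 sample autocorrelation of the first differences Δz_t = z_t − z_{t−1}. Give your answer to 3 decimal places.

-0.789

First differences Δz: 0.0, 2.9, -6.5, 4.0, -7.0, 11.0, -5.9
Mean of differences = -0.2143
Numerator Σ(Δz_t−Δz̄)(Δz_{t+1}−Δz̄) = -213.8531
Denominator Σ(Δz_t−Δz̄)² = 271.1486
r_1(Δz) = -213.8531 / 271.1486 = -0.789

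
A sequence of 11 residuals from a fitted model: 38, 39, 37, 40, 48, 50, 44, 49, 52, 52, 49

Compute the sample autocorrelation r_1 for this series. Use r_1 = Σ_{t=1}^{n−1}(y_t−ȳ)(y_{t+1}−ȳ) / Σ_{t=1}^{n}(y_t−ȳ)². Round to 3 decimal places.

Mean ȳ = (38 + 39 + 37 + 40 + 48 + 50 + 44 + 49 + 52 + 52 + 49)/11 = 45.2727
Numerator Σ_{t=1}^{10}(y_t−ȳ)(y_{t+1}−ȳ) = 224.2893
Denominator Σ(y_t−ȳ)² = 338.1818
r_1 = 224.2893 / 338.1818 = 0.663

0.663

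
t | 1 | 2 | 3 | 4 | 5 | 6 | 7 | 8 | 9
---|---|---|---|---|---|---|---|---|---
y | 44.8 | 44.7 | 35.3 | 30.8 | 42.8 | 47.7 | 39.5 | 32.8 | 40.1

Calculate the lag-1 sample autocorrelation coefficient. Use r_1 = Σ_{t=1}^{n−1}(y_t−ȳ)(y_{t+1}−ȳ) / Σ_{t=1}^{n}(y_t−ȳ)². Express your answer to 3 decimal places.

Mean ȳ = (44.8 + 44.7 + 35.3 + 30.8 + 42.8 + 47.7 + 39.5 + 32.8 + 40.1)/9 = 39.8333
Numerator Σ_{t=1}^{8}(y_t−ȳ)(y_{t+1}−ȳ) = 37.4456
Denominator Σ(y_t−ȳ)² = 270.8400
r_1 = 37.4456 / 270.8400 = 0.138

0.138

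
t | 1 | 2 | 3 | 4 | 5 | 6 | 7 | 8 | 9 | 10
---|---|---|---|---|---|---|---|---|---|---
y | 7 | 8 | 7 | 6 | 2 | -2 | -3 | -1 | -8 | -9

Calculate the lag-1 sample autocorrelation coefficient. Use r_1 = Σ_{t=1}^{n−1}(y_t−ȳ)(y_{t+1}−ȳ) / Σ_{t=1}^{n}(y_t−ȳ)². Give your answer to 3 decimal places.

Mean ȳ = (7 + 8 + 7 + 6 + 2 − 2 − 3 − 1 − 8 − 9)/10 = 0.7000
Numerator Σ_{t=1}^{9}(y_t−ȳ)(y_{t+1}−ȳ) = 244.2100
Denominator Σ(y_t−ȳ)² = 356.1000
r_1 = 244.2100 / 356.1000 = 0.686

0.686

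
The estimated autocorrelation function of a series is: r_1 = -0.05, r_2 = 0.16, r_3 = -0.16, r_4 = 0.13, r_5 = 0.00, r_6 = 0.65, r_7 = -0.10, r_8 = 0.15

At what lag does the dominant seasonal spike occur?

The largest autocorrelation is r_6 = 0.65; the remaining lags stay at or below 0.16.
The dominant spike at lag 6 indicates a seasonal period of 6.

6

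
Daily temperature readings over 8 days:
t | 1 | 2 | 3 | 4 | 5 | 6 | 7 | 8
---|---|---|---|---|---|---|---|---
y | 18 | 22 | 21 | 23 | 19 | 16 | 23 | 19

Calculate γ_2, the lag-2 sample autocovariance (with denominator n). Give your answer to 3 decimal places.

Mean ȳ = (18 + 22 + 21 + 23 + 19 + 16 + 23 + 19)/8 = 20.1250
Σ_{t=1}^{6}(y_t−ȳ)(y_{t+2}−ȳ) = -7.9063
γ_2 = -7.9063 / 8 = -0.988

-0.988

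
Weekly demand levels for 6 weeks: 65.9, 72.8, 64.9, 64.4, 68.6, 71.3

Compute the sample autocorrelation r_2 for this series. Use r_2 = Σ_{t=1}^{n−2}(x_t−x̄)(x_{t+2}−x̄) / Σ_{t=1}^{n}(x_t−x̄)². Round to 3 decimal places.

-0.402

Mean x̄ = (65.9 + 72.8 + 64.9 + 64.4 + 68.6 + 71.3)/6 = 67.9833
Deviations from mean: -2.0833, 4.8167, -3.0833, -3.5833, 0.6167, 3.3167
Numerator Σ_{t=1}^{4}(x_t−x̄)(x_{t+2}−x̄) = -24.6222
Denominator Σ(x_t−x̄)² = 61.2683
r_2 = -24.6222 / 61.2683 = -0.402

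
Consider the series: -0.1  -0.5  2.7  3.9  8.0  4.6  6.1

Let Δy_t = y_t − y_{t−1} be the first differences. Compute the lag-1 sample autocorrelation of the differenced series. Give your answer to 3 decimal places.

First differences Δy: -0.4, 3.2, 1.2, 4.1, -3.4, 1.5
Mean of differences = 1.0333
Numerator Σ(Δy_t−Δȳ)(Δy_{t+1}−Δȳ) = -17.8978
Denominator Σ(Δy_t−Δȳ)² = 36.0533
r_1(Δy) = -17.8978 / 36.0533 = -0.496

-0.496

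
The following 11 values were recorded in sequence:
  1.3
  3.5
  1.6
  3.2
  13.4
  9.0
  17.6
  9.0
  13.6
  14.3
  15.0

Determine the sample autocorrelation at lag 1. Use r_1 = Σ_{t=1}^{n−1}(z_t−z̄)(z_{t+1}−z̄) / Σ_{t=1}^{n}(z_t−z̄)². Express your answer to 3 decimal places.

Mean z̄ = (1.3 + 3.5 + 1.6 + 3.2 + 13.4 + 9.0 + 17.6 + 9.0 + 13.6 + 14.3 + 15.0)/11 = 9.2273
Numerator Σ_{t=1}^{10}(z_t−z̄)(z_{t+1}−z̄) = 155.6238
Denominator Σ(z_t−z̄)² = 355.9418
r_1 = 155.6238 / 355.9418 = 0.437

0.437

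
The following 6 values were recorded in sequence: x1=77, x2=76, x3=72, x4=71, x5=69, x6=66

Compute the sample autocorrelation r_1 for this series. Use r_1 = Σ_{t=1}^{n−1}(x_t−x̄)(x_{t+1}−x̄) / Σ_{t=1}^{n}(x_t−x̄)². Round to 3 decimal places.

0.472

Mean x̄ = (77 + 76 + 72 + 71 + 69 + 66)/6 = 71.8333
Deviations from mean: 5.1667, 4.1667, 0.1667, -0.8333, -2.8333, -5.8333
Σ(x_t−x̄)(x_{t+1}−x̄) = (21.5278) + (0.6944) + (-0.1389) + (2.3611) + (16.5278) = 40.9722
Denominator Σ(x_t−x̄)² = 86.8333
r_1 = 40.9722 / 86.8333 = 0.472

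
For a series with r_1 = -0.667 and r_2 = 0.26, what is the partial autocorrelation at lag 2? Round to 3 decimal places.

-0.333

φ_{22} = (r_2 − r_1²) / (1 − r_1²)
r_1² = (-0.667)² = 0.444889
Numerator = 0.26 − 0.4449 = -0.1849; denominator = 1 − 0.4449 = 0.5551
φ_{22} = -0.1849 / 0.5551 = -0.333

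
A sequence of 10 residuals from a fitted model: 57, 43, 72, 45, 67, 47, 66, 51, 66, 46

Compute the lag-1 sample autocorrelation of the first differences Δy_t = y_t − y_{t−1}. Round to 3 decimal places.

-0.880

First differences Δy: -14, 29, -27, 22, -20, 19, -15, 15, -20
Mean of differences = -1.2222
Numerator Σ(Δy_t−Δȳ)(Δy_{t+1}−Δȳ) = -3386.3827
Denominator Σ(Δy_t−Δȳ)² = 3847.5556
r_1(Δy) = -3386.3827 / 3847.5556 = -0.880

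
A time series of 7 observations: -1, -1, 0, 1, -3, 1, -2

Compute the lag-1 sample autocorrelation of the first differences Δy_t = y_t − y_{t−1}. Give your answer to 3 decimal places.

-0.717

First differences Δy: 0, 1, 1, -4, 4, -3
Mean of differences = -0.1667
Numerator Σ(Δy_t−Δȳ)(Δy_{t+1}−Δȳ) = -30.6944
Denominator Σ(Δy_t−Δȳ)² = 42.8333
r_1(Δy) = -30.6944 / 42.8333 = -0.717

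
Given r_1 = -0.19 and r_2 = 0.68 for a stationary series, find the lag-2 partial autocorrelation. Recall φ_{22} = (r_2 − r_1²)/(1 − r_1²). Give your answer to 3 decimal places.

φ_{22} = (r_2 − r_1²) / (1 − r_1²)
r_1² = (-0.19)² = 0.0361
Numerator = 0.68 − 0.0361 = 0.6439; denominator = 1 − 0.0361 = 0.9639
φ_{22} = 0.6439 / 0.9639 = 0.668

0.668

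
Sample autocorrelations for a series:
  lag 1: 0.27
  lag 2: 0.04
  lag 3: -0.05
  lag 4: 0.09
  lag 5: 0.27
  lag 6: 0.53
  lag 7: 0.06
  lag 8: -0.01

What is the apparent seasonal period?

6

The largest autocorrelation is r_6 = 0.53; the remaining lags stay at or below 0.27. The elevated value at lag 1 (0.27), dropping to 0.04 at lag 2, reflects decaying short-term dependence rather than seasonality.
The dominant spike at lag 6 indicates a seasonal period of 6.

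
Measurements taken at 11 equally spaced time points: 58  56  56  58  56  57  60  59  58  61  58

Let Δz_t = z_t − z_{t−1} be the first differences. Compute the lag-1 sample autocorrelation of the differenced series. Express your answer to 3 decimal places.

-0.405

First differences Δz: -2, 0, 2, -2, 1, 3, -1, -1, 3, -3
Mean of differences = 0.0000
Numerator Σ(Δz_t−Δz̄)(Δz_{t+1}−Δz̄) = -17.0000
Denominator Σ(Δz_t−Δz̄)² = 42.0000
r_1(Δz) = -17.0000 / 42.0000 = -0.405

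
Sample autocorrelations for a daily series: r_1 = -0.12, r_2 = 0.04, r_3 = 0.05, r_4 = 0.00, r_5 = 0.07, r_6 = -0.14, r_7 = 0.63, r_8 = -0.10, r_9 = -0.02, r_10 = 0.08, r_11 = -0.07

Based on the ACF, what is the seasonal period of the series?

7

The largest autocorrelation is r_7 = 0.63; the remaining lags stay at or below 0.08.
The dominant spike at lag 7 indicates a seasonal period of 7.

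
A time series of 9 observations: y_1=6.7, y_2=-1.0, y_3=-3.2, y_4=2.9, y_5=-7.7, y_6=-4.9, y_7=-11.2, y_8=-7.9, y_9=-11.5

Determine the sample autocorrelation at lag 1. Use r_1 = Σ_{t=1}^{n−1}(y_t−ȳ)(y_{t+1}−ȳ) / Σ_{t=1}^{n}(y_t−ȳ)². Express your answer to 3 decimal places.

0.261

Mean ȳ = (6.7 − 1.0 − 3.2 + 2.9 − 7.7 − 4.9 − 11.2 − 7.9 − 11.5)/9 = -4.2000
Numerator Σ_{t=1}^{8}(y_t−ȳ)(y_{t+1}−ȳ) = 80.5900
Denominator Σ(y_t−ȳ)² = 309.1800
r_1 = 80.5900 / 309.1800 = 0.261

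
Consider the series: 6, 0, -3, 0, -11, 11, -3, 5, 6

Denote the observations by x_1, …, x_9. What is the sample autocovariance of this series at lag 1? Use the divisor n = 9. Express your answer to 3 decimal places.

Mean x̄ = (6 + 0 − 3 + 0 − 11 + 11 − 3 + 5 + 6)/9 = 1.2222
Σ_{t=1}^{8}(x_t−x̄)(x_{t+1}−x̄) = -139.2716
γ_1 = -139.2716 / 9 = -15.475

-15.475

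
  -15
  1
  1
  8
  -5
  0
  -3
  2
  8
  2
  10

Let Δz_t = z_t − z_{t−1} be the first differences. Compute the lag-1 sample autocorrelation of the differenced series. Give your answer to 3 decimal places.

-0.410

First differences Δz: 16, 0, 7, -13, 5, -3, 5, 6, -6, 8
Mean of differences = 2.5000
Numerator Σ(Δz_t−Δz̄)(Δz_{t+1}−Δz̄) = -248.7500
Denominator Σ(Δz_t−Δz̄)² = 606.5000
r_1(Δz) = -248.7500 / 606.5000 = -0.410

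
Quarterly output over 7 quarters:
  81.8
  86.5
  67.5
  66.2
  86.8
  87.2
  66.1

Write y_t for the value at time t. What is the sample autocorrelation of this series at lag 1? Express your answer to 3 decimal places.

Mean ȳ = (81.8 + 86.5 + 67.5 + 66.2 + 86.8 + 87.2 + 66.1)/7 = 77.4429
Deviations from mean: 4.3571, 9.0571, -9.9429, -11.2429, 9.3571, 9.7571, -11.3429
Σ(y_t−ȳ)(y_{t+1}−ȳ) = (39.4633) + (-90.0539) + (111.7861) + (-105.2010) + (91.2990) + (-110.6739) = -63.3804
Denominator Σ(y_t−ȳ)² = 637.6971
r_1 = -63.3804 / 637.6971 = -0.099

-0.099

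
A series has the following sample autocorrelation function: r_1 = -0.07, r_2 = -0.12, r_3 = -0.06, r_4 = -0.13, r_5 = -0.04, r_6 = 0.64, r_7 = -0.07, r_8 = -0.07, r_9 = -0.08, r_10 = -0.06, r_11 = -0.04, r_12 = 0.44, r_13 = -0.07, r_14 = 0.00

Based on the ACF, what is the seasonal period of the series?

6

The largest autocorrelation is r_6 = 0.64, with a weaker echo at lag 12 (0.44); the remaining lags stay at or below 0.00.
The dominant spike at lag 6 indicates a seasonal period of 6.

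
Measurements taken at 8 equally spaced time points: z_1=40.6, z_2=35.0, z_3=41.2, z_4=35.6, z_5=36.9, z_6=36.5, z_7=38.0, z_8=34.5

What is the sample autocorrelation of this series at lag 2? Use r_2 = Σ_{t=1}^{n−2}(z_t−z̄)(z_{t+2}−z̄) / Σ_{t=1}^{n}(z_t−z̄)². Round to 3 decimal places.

0.427

Mean z̄ = (40.6 + 35.0 + 41.2 + 35.6 + 36.9 + 36.5 + 38.0 + 34.5)/8 = 37.2875
Deviations from mean: 3.3125, -2.2875, 3.9125, -1.6875, -0.3875, -0.7875, 0.7125, -2.7875
Numerator Σ_{t=1}^{6}(z_t−z̄)(z_{t+2}−z̄) = 18.5522
Denominator Σ(z_t−z̄)² = 43.4088
r_2 = 18.5522 / 43.4088 = 0.427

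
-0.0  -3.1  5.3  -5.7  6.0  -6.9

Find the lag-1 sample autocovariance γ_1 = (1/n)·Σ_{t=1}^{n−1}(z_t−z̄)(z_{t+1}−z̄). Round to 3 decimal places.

-20.157

Mean z̄ = (-0.0 − 3.1 + 5.3 − 5.7 + 6.0 − 6.9)/6 = -0.7333
Σ_{t=1}^{5}(z_t−z̄)(z_{t+1}−z̄) = -120.9444
γ_1 = -120.9444 / 6 = -20.157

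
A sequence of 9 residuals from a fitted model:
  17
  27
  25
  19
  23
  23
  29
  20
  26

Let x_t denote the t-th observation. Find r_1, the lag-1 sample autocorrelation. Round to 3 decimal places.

-0.415

Mean x̄ = (17 + 27 + 25 + 19 + 23 + 23 + 29 + 20 + 26)/9 = 23.2222
Numerator Σ_{t=1}^{8}(x_t−x̄)(x_{t+1}−x̄) = -52.1605
Denominator Σ(x_t−x̄)² = 125.5556
r_1 = -52.1605 / 125.5556 = -0.415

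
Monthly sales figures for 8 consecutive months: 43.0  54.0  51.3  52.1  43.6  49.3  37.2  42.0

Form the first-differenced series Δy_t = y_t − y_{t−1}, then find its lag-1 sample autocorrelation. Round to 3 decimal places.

-0.537

First differences Δy: 11.0, -2.7, 0.8, -8.5, 5.7, -12.1, 4.8
Mean of differences = -0.1429
Numerator Σ(Δy_t−Δȳ)(Δy_{t+1}−Δȳ) = -216.5804
Denominator Σ(Δy_t−Δȳ)² = 402.9771
r_1(Δy) = -216.5804 / 402.9771 = -0.537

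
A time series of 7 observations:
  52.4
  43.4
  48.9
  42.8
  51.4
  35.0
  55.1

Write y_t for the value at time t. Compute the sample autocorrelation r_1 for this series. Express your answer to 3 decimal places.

-0.694

Mean ȳ = (52.4 + 43.4 + 48.9 + 42.8 + 51.4 + 35.0 + 55.1)/7 = 47.0000
Deviations from mean: 5.4000, -3.6000, 1.9000, -4.2000, 4.4000, -12.0000, 8.1000
Σ(y_t−ȳ)(y_{t+1}−ȳ) = (-19.4400) + (-6.8400) + (-7.9800) + (-18.4800) + (-52.8000) + (-97.2000) = -202.7400
Denominator Σ(y_t−ȳ)² = 292.3400
r_1 = -202.7400 / 292.3400 = -0.694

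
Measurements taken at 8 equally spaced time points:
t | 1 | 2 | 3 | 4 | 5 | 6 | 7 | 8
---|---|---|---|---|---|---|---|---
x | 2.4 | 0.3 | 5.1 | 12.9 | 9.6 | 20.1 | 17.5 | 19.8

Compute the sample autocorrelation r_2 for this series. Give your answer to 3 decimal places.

0.295

Mean x̄ = (2.4 + 0.3 + 5.1 + 12.9 + 9.6 + 20.1 + 17.5 + 19.8)/8 = 10.9625
Deviations from mean: -8.5625, -10.6625, -5.8625, 1.9375, -1.3625, 9.1375, 6.5375, 8.8375
Σ(x_t−x̄)(x_{t+2}−x̄) = (50.1977) + (-20.6586) + (7.9877) + (17.7039) + (-8.9073) + (80.7527) = 127.0759
Denominator Σ(x_t−x̄)² = 431.3188
r_2 = 127.0759 / 431.3188 = 0.295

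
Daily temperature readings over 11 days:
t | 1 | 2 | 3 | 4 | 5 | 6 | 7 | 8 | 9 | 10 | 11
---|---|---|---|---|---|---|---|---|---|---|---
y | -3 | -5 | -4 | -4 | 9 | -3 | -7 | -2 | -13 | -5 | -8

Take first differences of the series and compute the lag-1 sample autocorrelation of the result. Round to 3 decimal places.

-0.540

First differences Δy: -2, 1, 0, 13, -12, -4, 5, -11, 8, -3
Mean of differences = -0.5000
Numerator Σ(Δy_t−Δȳ)(Δy_{t+1}−Δȳ) = -297.2500
Denominator Σ(Δy_t−Δȳ)² = 550.5000
r_1(Δy) = -297.2500 / 550.5000 = -0.540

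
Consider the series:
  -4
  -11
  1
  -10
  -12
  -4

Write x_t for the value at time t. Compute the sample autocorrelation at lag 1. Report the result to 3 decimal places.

-0.508

Mean x̄ = (-4 − 11 + 1 − 10 − 12 − 4)/6 = -6.6667
Deviations from mean: 2.6667, -4.3333, 7.6667, -3.3333, -5.3333, 2.6667
Σ(x_t−x̄)(x_{t+1}−x̄) = (-11.5556) + (-33.2222) + (-25.5556) + (17.7778) + (-14.2222) = -66.7778
Denominator Σ(x_t−x̄)² = 131.3333
r_1 = -66.7778 / 131.3333 = -0.508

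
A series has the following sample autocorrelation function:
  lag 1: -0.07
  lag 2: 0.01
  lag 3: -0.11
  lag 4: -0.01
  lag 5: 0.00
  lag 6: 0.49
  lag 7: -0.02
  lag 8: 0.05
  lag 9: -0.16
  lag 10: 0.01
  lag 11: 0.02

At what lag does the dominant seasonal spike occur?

The largest autocorrelation is r_6 = 0.49; the remaining lags stay at or below 0.05.
The dominant spike at lag 6 indicates a seasonal period of 6.

6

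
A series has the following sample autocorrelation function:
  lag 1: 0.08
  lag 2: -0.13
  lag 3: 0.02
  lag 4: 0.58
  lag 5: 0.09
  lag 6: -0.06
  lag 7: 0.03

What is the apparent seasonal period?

The largest autocorrelation is r_4 = 0.58; the remaining lags stay at or below 0.09.
The dominant spike at lag 4 indicates a seasonal period of 4.

4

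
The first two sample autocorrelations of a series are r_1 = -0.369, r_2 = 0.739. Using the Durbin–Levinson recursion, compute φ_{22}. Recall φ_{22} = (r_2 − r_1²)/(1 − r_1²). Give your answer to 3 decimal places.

φ_{22} = (r_2 − r_1²) / (1 − r_1²)
r_1² = (-0.369)² = 0.136161
Numerator = 0.739 − 0.1362 = 0.6028; denominator = 1 − 0.1362 = 0.8638
φ_{22} = 0.6028 / 0.8638 = 0.698

0.698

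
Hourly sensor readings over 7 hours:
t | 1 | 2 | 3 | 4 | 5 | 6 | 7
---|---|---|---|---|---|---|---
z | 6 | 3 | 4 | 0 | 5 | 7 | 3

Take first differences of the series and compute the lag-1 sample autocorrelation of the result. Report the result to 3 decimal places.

First differences Δz: -3, 1, -4, 5, 2, -4
Mean of differences = -0.5000
Numerator Σ(Δz_t−Δz̄)(Δz_{t+1}−Δz̄) = -23.2500
Denominator Σ(Δz_t−Δz̄)² = 69.5000
r_1(Δz) = -23.2500 / 69.5000 = -0.335

-0.335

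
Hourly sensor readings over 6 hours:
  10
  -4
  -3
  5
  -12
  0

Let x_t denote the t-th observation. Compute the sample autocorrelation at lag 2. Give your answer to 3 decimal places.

-0.047

Mean x̄ = (10 − 4 − 3 + 5 − 12 + 0)/6 = -0.6667
Deviations from mean: 10.6667, -3.3333, -2.3333, 5.6667, -11.3333, 0.6667
Numerator Σ_{t=1}^{4}(x_t−x̄)(x_{t+2}−x̄) = -13.5556
Denominator Σ(x_t−x̄)² = 291.3333
r_2 = -13.5556 / 291.3333 = -0.047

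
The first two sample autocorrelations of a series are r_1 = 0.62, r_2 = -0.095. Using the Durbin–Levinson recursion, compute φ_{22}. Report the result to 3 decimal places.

-0.779

φ_{22} = (r_2 − r_1²) / (1 − r_1²)
r_1² = (0.62)² = 0.3844
Numerator = -0.095 − 0.3844 = -0.4794; denominator = 1 − 0.3844 = 0.6156
φ_{22} = -0.4794 / 0.6156 = -0.779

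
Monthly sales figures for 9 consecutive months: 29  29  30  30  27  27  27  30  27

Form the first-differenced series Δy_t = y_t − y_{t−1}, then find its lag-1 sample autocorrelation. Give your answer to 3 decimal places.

-0.320

First differences Δy: 0, 1, 0, -3, 0, 0, 3, -3
Mean of differences = -0.2500
Numerator Σ(Δy_t−Δȳ)(Δy_{t+1}−Δȳ) = -8.8125
Denominator Σ(Δy_t−Δȳ)² = 27.5000
r_1(Δy) = -8.8125 / 27.5000 = -0.320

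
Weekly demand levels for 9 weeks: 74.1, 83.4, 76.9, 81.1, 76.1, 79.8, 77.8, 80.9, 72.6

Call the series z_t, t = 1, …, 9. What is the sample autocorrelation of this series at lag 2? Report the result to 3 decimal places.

Mean z̄ = (74.1 + 83.4 + 76.9 + 81.1 + 76.1 + 79.8 + 77.8 + 80.9 + 72.6)/9 = 78.0778
Numerator Σ_{t=1}^{7}(z_t−z̄)(z_{t+2}−z̄) = 35.2357
Denominator Σ(z_t−z̄)² = 99.5956
r_2 = 35.2357 / 99.5956 = 0.354

0.354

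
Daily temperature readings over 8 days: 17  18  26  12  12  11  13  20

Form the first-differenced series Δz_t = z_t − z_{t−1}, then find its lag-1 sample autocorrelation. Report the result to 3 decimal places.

First differences Δz: 1, 8, -14, 0, -1, 2, 7
Mean of differences = 0.4286
Numerator Σ(Δz_t−Δz̄)(Δz_{t+1}−Δz̄) = -90.0408
Denominator Σ(Δz_t−Δz̄)² = 313.7143
r_1(Δz) = -90.0408 / 313.7143 = -0.287

-0.287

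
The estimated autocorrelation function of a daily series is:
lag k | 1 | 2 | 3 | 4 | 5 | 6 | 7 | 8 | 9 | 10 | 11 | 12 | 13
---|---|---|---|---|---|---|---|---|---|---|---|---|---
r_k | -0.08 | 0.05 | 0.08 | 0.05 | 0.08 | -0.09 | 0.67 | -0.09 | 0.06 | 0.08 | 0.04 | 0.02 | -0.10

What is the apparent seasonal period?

The largest autocorrelation is r_7 = 0.67; the remaining lags stay at or below 0.08.
The dominant spike at lag 7 indicates a seasonal period of 7.

7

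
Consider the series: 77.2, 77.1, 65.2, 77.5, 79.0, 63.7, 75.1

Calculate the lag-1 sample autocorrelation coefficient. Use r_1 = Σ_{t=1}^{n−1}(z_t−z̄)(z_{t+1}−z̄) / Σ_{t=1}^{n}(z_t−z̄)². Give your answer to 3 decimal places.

Mean z̄ = (77.2 + 77.1 + 65.2 + 77.5 + 79.0 + 63.7 + 75.1)/7 = 73.5429
Deviations from mean: 3.6571, 3.5571, -8.3429, 3.9571, 5.4571, -9.8429, 1.5571
Σ(z_t−z̄)(z_{t+1}−z̄) = (13.0090) + (-29.6767) + (-33.0139) + (21.5947) + (-53.7139) + (-15.3267) = -97.1276
Denominator Σ(z_t−z̄)² = 240.3771
r_1 = -97.1276 / 240.3771 = -0.404

-0.404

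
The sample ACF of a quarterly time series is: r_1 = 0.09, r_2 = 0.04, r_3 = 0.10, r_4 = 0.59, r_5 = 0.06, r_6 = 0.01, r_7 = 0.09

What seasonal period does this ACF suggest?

The largest autocorrelation is r_4 = 0.59; the remaining lags stay at or below 0.10.
The dominant spike at lag 4 indicates a seasonal period of 4.

4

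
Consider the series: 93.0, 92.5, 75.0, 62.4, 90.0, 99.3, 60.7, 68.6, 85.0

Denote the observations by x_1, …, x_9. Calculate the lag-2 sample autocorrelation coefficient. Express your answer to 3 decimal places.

-0.711

Mean x̄ = (93.0 + 92.5 + 75.0 + 62.4 + 90.0 + 99.3 + 60.7 + 68.6 + 85.0)/9 = 80.7222
Σ(x_t−x̄)(x_{t+2}−x̄) = (-70.2562) + (-215.7951) + (-53.0895) + (-340.3862) + (-185.7617) + (-225.2040) + (-85.6506) = -1176.1432
Denominator Σ(x_t−x̄)² = 1655.2556
r_2 = -1176.1432 / 1655.2556 = -0.711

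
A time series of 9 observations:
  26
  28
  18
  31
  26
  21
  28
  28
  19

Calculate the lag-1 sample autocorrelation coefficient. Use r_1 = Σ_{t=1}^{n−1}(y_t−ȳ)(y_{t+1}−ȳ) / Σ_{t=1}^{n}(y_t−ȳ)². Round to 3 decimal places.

Mean ȳ = (26 + 28 + 18 + 31 + 26 + 21 + 28 + 28 + 19)/9 = 25.0000
Numerator Σ_{t=1}^{8}(y_t−ȳ)(y_{t+1}−ȳ) = -79.0000
Denominator Σ(y_t−ȳ)² = 166.0000
r_1 = -79.0000 / 166.0000 = -0.476

-0.476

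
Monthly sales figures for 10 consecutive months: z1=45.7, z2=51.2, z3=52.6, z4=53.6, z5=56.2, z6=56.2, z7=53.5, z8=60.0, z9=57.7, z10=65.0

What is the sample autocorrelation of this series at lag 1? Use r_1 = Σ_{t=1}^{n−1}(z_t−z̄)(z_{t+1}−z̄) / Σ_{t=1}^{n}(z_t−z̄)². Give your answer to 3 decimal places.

0.320

Mean z̄ = (45.7 + 51.2 + 52.6 + 53.6 + 56.2 + 56.2 + 53.5 + 60.0 + 57.7 + 65.0)/10 = 55.1700
Numerator Σ_{t=1}^{9}(z_t−z̄)(z_{t+1}−z̄) = 78.5811
Denominator Σ(z_t−z̄)² = 245.7810
r_1 = 78.5811 / 245.7810 = 0.320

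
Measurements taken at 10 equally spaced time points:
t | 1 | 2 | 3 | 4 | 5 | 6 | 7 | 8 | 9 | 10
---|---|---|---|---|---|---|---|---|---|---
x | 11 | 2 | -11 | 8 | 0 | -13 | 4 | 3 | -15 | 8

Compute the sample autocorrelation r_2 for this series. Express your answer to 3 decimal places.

-0.362

Mean x̄ = (11 + 2 − 11 + 8 + 0 − 13 + 4 + 3 − 15 + 8)/10 = -0.3000
Numerator Σ_{t=1}^{8}(x_t−x̄)(x_{t+2}−x̄) = -286.8800
Denominator Σ(x_t−x̄)² = 792.1000
r_2 = -286.8800 / 792.1000 = -0.362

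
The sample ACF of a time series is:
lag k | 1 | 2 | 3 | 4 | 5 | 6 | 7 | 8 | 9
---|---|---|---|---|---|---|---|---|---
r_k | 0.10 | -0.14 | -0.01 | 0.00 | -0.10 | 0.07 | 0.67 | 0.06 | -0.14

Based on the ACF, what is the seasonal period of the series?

7

The largest autocorrelation is r_7 = 0.67; the remaining lags stay at or below 0.10.
The dominant spike at lag 7 indicates a seasonal period of 7.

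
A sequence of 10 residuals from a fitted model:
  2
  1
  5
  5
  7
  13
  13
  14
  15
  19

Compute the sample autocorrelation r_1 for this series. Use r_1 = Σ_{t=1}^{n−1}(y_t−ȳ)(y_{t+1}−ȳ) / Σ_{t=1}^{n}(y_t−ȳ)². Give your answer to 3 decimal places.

Mean ȳ = (2 + 1 + 5 + 5 + 7 + 13 + 13 + 14 + 15 + 19)/10 = 9.4000
Numerator Σ_{t=1}^{9}(y_t−ȳ)(y_{t+1}−ȳ) = 229.4400
Denominator Σ(y_t−ȳ)² = 340.4000
r_1 = 229.4400 / 340.4000 = 0.674

0.674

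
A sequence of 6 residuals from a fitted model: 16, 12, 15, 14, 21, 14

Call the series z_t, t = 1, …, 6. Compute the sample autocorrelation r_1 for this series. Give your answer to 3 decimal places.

Mean z̄ = (16 + 12 + 15 + 14 + 21 + 14)/6 = 15.3333
Deviations from mean: 0.6667, -3.3333, -0.3333, -1.3333, 5.6667, -1.3333
Σ(z_t−z̄)(z_{t+1}−z̄) = (-2.2222) + (1.1111) + (0.4444) + (-7.5556) + (-7.5556) = -15.7778
Denominator Σ(z_t−z̄)² = 47.3333
r_1 = -15.7778 / 47.3333 = -0.333

-0.333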